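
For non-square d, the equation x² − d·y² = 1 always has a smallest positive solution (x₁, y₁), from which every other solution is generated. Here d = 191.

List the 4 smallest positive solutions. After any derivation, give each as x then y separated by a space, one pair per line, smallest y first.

8994000 650783
161784071999999 11706284604000
2910171887135973018000 210572647456751349217
52348171905801720863712000001 3787780782452031563430792000

[13; 1,4,1,1,3,…,4,1,26] for √191; ℓ=16 ⇒ convergent index 15
i=0: a=13 ⇒ p=13, q=1
…
i=2: a=4 ⇒ p=69, q=5
i=3: a=1 ⇒ p=83, q=6
…
i=6: a=2 ⇒ p=1230, q=89
…
i=9: a=2 ⇒ p=83433, q=6037
i=10: a=2 ⇒ p=207083, q=14984
…
i=12: a=1 ⇒ p=911765, q=65973
…
i=14: a=4 ⇒ p=7377553, q=533821
i=15: a=1 ⇒ p=8994000, q=650783
(x₁, y₁) = (8994000, 650783);  8994000² − 191·650783² = 1 ✓
n=2: (8994000,650783)∘(8994000,650783) = (8994000·8994000+191·650783·650783, 8994000·650783+650783·8994000) = (161784071999999,11706284604000)
n=3: (161784071999999,11706284604000)∘(8994000,650783) = (8994000·161784071999999+191·650783·11706284604000, 8994000·11706284604000+650783·161784071999999) = (2910171887135973018000,210572647456751349217)
n=4: (2910171887135973018000,210572647456751349217)∘(8994000,650783) = (8994000·2910171887135973018000+191·650783·210572647456751349217, 8994000·210572647456751349217+650783·2910171887135973018000) = (52348171905801720863712000001,3787780782452031563430792000)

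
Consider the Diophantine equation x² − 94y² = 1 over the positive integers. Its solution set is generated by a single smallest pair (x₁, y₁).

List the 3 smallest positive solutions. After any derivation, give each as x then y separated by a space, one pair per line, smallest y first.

d=94: √d = [9; 1,2,3,1,1,…,2,1,18] (ℓ=16, even), read p_15/q_15
step 0: (9, 1)  from 9·(1,0) + (0,1)
step 1: (10, 1)  from 1·(9,1) + (1,0)
…
step 3: (97, 10)  from 3·(29,3) + (10,1)
…
step 8: (12953, 1336)  from 8·(1464,151) + (1241,128)
…
step 14: (1490361, 153719)  from 2·(652934,67345) + (184493,19029)
step 15: (2143295, 221064)  from 1·(1490361,153719) + (652934,67345)
fundamental: x₁=2143295, y₁=221064  (since 4593713457025 − 94·48869292096 = 1)
(2143295+221064√94)^2 = 9187426914049 + 947610731760√94
(2143295+221064√94)^3 = 39382732335491159615 + 4062018686654877336√94

2143295 221064
9187426914049 947610731760
39382732335491159615 4062018686654877336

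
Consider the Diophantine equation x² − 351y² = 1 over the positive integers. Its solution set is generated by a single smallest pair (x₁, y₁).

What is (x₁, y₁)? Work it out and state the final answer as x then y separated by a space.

d=351: √d = [18; 1,2,1,3,2,2,2,3,1,2,1,36] (ℓ=12, even), read p_11/q_11
a_0=18:  p_0=18·1+0=18,  q_0=18·0+1=1
…
a_2=2:  p_2=2·19+18=56,  q_2=2·1+1=3
…
a_5=2:  p_5=2·281+75=637,  q_5=2·15+4=34
a_6=2:  p_6=2·637+281=1555,  q_6=2·34+15=83
a_7=2:  p_7=2·1555+637=3747,  q_7=2·83+34=200
a_8=3:  p_8=3·3747+1555=12796,  q_8=3·200+83=683
a_9=1:  p_9=1·12796+3747=16543,  q_9=1·683+200=883
a_10=2:  p_10=2·16543+12796=45882,  q_10=2·883+683=2449
a_11=1:  p_11=1·45882+16543=62425,  q_11=1·2449+883=3332
→ (62425, 3332).  Check: 62425²=3896880625, 351·3332²=3896880624, difference 1.

62425 3332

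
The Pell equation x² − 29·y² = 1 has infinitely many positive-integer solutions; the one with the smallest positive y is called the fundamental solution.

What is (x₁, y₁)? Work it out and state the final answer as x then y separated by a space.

√29 → a₀=5, period (2,1,1,2,10); ℓ=5 odd so k=9
a_0=5:  p_0=5·1+0=5,  q_0=5·0+1=1
a_1=2:  p_1=2·5+1=11,  q_1=2·1+0=2
a_2=1:  p_2=1·11+5=16,  q_2=1·2+1=3
a_3=1:  p_3=1·16+11=27,  q_3=1·3+2=5
…
a_5=10:  p_5=10·70+27=727,  q_5=10·13+5=135
a_6=2:  p_6=2·727+70=1524,  q_6=2·135+13=283
a_7=1:  p_7=1·1524+727=2251,  q_7=1·283+135=418
a_8=1:  p_8=1·2251+1524=3775,  q_8=1·418+283=701
a_9=2:  p_9=2·3775+2251=9801,  q_9=2·701+418=1820
fundamental: x₁=9801, y₁=1820  (since 96059601 − 29·3312400 = 1)

9801 1820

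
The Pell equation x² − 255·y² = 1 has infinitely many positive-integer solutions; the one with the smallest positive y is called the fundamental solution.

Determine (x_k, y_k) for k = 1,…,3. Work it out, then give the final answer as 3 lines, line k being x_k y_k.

√255 = [15; 1,30, …], period ℓ=2 (even) → k=1
k=0  a_k=15  p_k/q_k = 15/1
k=1  a_k=1  p_k/q_k = 16/1
(x₁, y₁) = (16, 1);  16² − 255·1² = 1 ✓
(16+1√255)^2 = 511 + 32√255
(16+1√255)^3 = 16336 + 1023√255

16 1
511 32
16336 1023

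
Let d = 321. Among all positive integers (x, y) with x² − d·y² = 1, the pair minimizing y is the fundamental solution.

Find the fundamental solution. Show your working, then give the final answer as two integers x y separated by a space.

d=321: √d = [17; 1,10,1,34] (ℓ=4, even), read p_3/q_3
a_0=17:  p_0=17·1+0=17,  q_0=17·0+1=1
…
a_2=10:  p_2=10·18+17=197,  q_2=10·1+1=11
a_3=1:  p_3=1·197+18=215,  q_3=1·11+1=12
fundamental: x₁=215, y₁=12  (since 46225 − 321·144 = 1)

215 12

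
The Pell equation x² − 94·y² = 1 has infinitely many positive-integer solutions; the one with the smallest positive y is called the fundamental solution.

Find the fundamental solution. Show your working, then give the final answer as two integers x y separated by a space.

2143295 221064

d=94: √d = [9; 1,2,3,1,1,…,2,1,18] (ℓ=16, even), read p_15/q_15
k=0  a_k=9  p_k/q_k = 9/1
…
k=3  a_k=3  p_k/q_k = 97/10
…
k=5  a_k=1  p_k/q_k = 223/23
k=6  a_k=5  p_k/q_k = 1241/128
k=7  a_k=1  p_k/q_k = 1464/151
k=8  a_k=8  p_k/q_k = 12953/1336
k=9  a_k=1  p_k/q_k = 14417/1487
k=10  a_k=5  p_k/q_k = 85038/8771
…
k=13  a_k=3  p_k/q_k = 652934/67345
k=14  a_k=2  p_k/q_k = 1490361/153719
k=15  a_k=1  p_k/q_k = 2143295/221064
(x₁, y₁) = (2143295, 221064);  2143295² − 94·221064² = 1 ✓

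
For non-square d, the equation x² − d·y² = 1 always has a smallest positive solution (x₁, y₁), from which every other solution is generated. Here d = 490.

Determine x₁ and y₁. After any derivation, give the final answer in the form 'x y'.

1039681 46968

√490 → a₀=22, period (7,2,1,4,4,4,1,2,7,44); ℓ=10 even so k=9
k=0  a_k=22  p_k/q_k = 22/1
k=1  a_k=7  p_k/q_k = 155/7
k=2  a_k=2  p_k/q_k = 332/15
…
k=6  a_k=4  p_k/q_k = 40708/1839
k=7  a_k=1  p_k/q_k = 50315/2273
k=8  a_k=2  p_k/q_k = 141338/6385
k=9  a_k=7  p_k/q_k = 1039681/46968
fundamental: x₁=1039681, y₁=46968  (since 1080936581761 − 490·2205993024 = 1)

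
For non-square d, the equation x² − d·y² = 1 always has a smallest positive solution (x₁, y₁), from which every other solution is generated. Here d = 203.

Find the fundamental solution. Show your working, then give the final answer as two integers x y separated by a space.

57 4

[14; 4,28] for √203; ℓ=2 ⇒ convergent index 1
i=0: a=14 ⇒ p=14, q=1
i=1: a=4 ⇒ p=57, q=4
fundamental: x₁=57, y₁=4  (since 3249 − 203·16 = 1)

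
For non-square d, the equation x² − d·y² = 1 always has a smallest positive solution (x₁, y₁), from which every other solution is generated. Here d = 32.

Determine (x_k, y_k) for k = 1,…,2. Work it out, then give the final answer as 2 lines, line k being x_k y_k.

17 3
577 102

[5; 1,1,1,10] for √32; ℓ=4 ⇒ convergent index 3
k=0  a_k=5  p_k/q_k = 5/1
k=1  a_k=1  p_k/q_k = 6/1
k=2  a_k=1  p_k/q_k = 11/2
k=3  a_k=1  p_k/q_k = 17/3
(x₁, y₁) = (17, 3);  17² − 32·3² = 1 ✓
k=2:  x_2 = 17·17+32·3·3 = 577,  y_2 = 17·3+3·17 = 102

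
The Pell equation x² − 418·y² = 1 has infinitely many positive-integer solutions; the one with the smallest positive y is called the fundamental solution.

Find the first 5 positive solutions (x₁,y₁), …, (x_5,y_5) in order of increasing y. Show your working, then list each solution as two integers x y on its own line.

d=418: √d = [20; 2,4,20,4,2,40] (ℓ=6, even), read p_5/q_5
step 0: (20, 1)  from 20·(1,0) + (0,1)
…
step 2: (184, 9)  from 4·(41,2) + (20,1)
step 3: (3721, 182)  from 20·(184,9) + (41,2)
step 4: (15068, 737)  from 4·(3721,182) + (184,9)
step 5: (33857, 1656)  from 2·(15068,737) + (3721,182)
→ (33857, 1656).  Check: 33857²=1146296449, 418·1656²=1146296448, difference 1.
n=2: (33857,1656)∘(33857,1656) = (33857·33857+418·1656·1656, 33857·1656+1656·33857) = (2292592897,112134384)
n=3: (2292592897,112134384)∘(33857,1656) = (33857·2292592897+418·1656·112134384, 33857·112134384+1656·2292592897) = (155240635393601,7593067676520)
n=4: (155240635393601,7593067676520)∘(33857,1656) = (33857·155240635393601+418·1656·7593067676520, 33857·7593067676520+1656·155240635393601) = (10511964382749705217,514156984535740896)
n=5: (10511964382749705217,514156984535740896)∘(33857,1656) = (33857·10511964382749705217+418·1656·514156984535740896, 33857·514156984535740896+1656·10511964382749705217) = (711807156058272903670337,34815626043260091355224)

33857 1656
2292592897 112134384
155240635393601 7593067676520
10511964382749705217 514156984535740896
711807156058272903670337 34815626043260091355224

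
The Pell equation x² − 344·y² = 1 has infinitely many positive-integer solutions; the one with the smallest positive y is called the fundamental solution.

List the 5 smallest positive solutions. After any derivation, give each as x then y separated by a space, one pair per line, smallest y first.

[18; 1,1,4,1,3,1,4,1,1,36] for √344; ℓ=10 ⇒ convergent index 9
i=0: a=18 ⇒ p=18, q=1
i=1: a=1 ⇒ p=19, q=1
i=2: a=1 ⇒ p=37, q=2
i=3: a=4 ⇒ p=167, q=9
i=4: a=1 ⇒ p=204, q=11
…
i=6: a=1 ⇒ p=983, q=53
i=7: a=4 ⇒ p=4711, q=254
i=8: a=1 ⇒ p=5694, q=307
i=9: a=1 ⇒ p=10405, q=561
(x₁, y₁) = (10405, 561);  10405² − 344·561² = 1 ✓
n=2: (10405,561)∘(10405,561) = (10405·10405+344·561·561, 10405·561+561·10405) = (216528049,11674410)
n=3: (216528049,11674410)∘(10405,561) = (10405·216528049+344·561·11674410, 10405·11674410+561·216528049) = (4505948689285,242944471539)
n=4: (4505948689285,242944471539)∘(10405,561) = (10405·4505948689285+344·561·242944471539, 10405·242944471539+561·4505948689285) = (93768792007492801,5055674441052180)
n=5: (93768792007492801,5055674441052180)∘(10405,561) = (10405·93768792007492801+344·561·5055674441052180, 10405·5055674441052180+561·93768792007492801) = (1951328557169976499525,105208584875351394261)

10405 561
216528049 11674410
4505948689285 242944471539
93768792007492801 5055674441052180
1951328557169976499525 105208584875351394261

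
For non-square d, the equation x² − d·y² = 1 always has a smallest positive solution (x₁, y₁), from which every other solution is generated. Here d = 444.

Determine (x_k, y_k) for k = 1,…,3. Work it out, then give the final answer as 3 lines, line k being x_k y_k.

295 14
174049 8260
102688615 4873386

[21; 14,42] for √444; ℓ=2 ⇒ convergent index 1
k=0  a_k=21  p_k/q_k = 21/1
k=1  a_k=14  p_k/q_k = 295/14
(x₁, y₁) = (295, 14);  295² − 444·14² = 1 ✓
k=2:  x_2 = 295·295+444·14·14 = 174049,  y_2 = 295·14+14·295 = 8260
k=3:  x_3 = 295·174049+444·14·8260 = 102688615,  y_3 = 295·8260+14·174049 = 4873386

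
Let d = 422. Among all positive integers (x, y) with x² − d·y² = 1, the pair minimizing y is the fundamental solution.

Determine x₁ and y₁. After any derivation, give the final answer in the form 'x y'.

d=422: √d = [20; 1,1,5,2,1,…,1,1,40] (ℓ=14, even), read p_13/q_13
step 0: (20, 1)  from 20·(1,0) + (0,1)
step 1: (21, 1)  from 1·(20,1) + (1,0)
step 2: (41, 2)  from 1·(21,1) + (20,1)
step 3: (226, 11)  from 5·(41,2) + (21,1)
step 4: (493, 24)  from 2·(226,11) + (41,2)
step 5: (719, 35)  from 1·(493,24) + (226,11)
step 6: (2650, 129)  from 3·(719,35) + (493,24)
step 7: (53719, 2615)  from 20·(2650,129) + (719,35)
step 8: (163807, 7974)  from 3·(53719,2615) + (2650,129)
step 9: (217526, 10589)  from 1·(163807,7974) + (53719,2615)
step 10: (598859, 29152)  from 2·(217526,10589) + (163807,7974)
…
step 12: (3810680, 185501)  from 1·(3211821,156349) + (598859,29152)
step 13: (7022501, 341850)  from 1·(3810680,185501) + (3211821,156349)
→ (7022501, 341850).  Check: 7022501²=49315520295001, 422·341850²=49315520295000, difference 1.

7022501 341850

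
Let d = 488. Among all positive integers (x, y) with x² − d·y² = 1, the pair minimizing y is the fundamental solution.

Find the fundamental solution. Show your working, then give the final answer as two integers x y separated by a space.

[22; 11,44] for √488; ℓ=2 ⇒ convergent index 1
step 0: (22, 1)  from 22·(1,0) + (0,1)
step 1: (243, 11)  from 11·(22,1) + (1,0)
(x₁, y₁) = (243, 11);  243² − 488·11² = 1 ✓

243 11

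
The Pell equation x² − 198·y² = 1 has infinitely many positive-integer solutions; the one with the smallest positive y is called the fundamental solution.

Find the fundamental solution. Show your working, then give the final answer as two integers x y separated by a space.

197 14

√198 = [14; 14,28, …], period ℓ=2 (even) → k=1
k=0  a_k=14  p_k/q_k = 14/1
k=1  a_k=14  p_k/q_k = 197/14
fundamental: x₁=197, y₁=14  (since 38809 − 198·196 = 1)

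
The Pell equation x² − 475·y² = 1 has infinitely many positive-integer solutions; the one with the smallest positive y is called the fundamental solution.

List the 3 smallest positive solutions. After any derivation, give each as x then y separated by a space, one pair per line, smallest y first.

57799 2652
6681448801 306565896
772362118440199 35438404443156

√475 = [21; 1,3,1,6,2,6,1,3,1,42, …], period ℓ=10 (even) → k=9
step 0: (21, 1)  from 21·(1,0) + (0,1)
…
step 3: (109, 5)  from 1·(87,4) + (22,1)
step 4: (741, 34)  from 6·(109,5) + (87,4)
…
step 8: (45921, 2107)  from 3·(11878,545) + (10287,472)
step 9: (57799, 2652)  from 1·(45921,2107) + (11878,545)
fundamental: x₁=57799, y₁=2652  (since 3340724401 − 475·7033104 = 1)
(57799+2652√475)^2 = 6681448801 + 306565896√475
(57799+2652√475)^3 = 772362118440199 + 35438404443156√475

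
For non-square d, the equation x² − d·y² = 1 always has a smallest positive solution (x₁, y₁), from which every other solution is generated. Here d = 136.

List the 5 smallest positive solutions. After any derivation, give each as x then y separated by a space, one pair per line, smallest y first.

d=136: √d = [11; 1,1,1,22] (ℓ=4, even), read p_3/q_3
a_0=11:  p_0=11·1+0=11,  q_0=11·0+1=1
a_1=1:  p_1=1·11+1=12,  q_1=1·1+0=1
a_2=1:  p_2=1·12+11=23,  q_2=1·1+1=2
a_3=1:  p_3=1·23+12=35,  q_3=1·2+1=3
(x₁, y₁) = (35, 3);  35² − 136·3² = 1 ✓
(x_2, y_2) = (35·35 + 136·3·3, 35·3 + 3·35) = (2449, 210)
(x_3, y_3) = (35·2449 + 136·3·210, 35·210 + 3·2449) = (171395, 14697)
(x_4, y_4) = (35·171395 + 136·3·14697, 35·14697 + 3·171395) = (11995201, 1028580)
(x_5, y_5) = (35·11995201 + 136·3·1028580, 35·1028580 + 3·11995201) = (839492675, 71985903)

35 3
2449 210
171395 14697
11995201 1028580
839492675 71985903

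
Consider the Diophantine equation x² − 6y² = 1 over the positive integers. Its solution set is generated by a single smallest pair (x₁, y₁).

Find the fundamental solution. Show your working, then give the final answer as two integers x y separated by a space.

√6 = [2; 2,4, …], period ℓ=2 (even) → k=1
i=0: a=2 ⇒ p=2, q=1
i=1: a=2 ⇒ p=5, q=2
(x₁, y₁) = (5, 2);  5² − 6·2² = 1 ✓

5 2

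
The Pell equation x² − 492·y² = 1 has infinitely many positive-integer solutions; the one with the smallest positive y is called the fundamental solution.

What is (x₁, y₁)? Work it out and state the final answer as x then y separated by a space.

√492 → a₀=22, period (5,1,1,10,1,1,5,44); ℓ=8 even so k=7
k=0  a_k=22  p_k/q_k = 22/1
k=1  a_k=5  p_k/q_k = 111/5
…
k=4  a_k=10  p_k/q_k = 2573/116
k=5  a_k=1  p_k/q_k = 2817/127
k=6  a_k=1  p_k/q_k = 5390/243
k=7  a_k=5  p_k/q_k = 29767/1342
(x₁, y₁) = (29767, 1342);  29767² − 492·1342² = 1 ✓

29767 1342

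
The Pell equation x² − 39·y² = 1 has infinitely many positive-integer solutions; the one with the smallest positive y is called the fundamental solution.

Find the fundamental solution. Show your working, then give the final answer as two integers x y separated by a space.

√39 → a₀=6, period (4,12); ℓ=2 even so k=1
i=0: a=6 ⇒ p=6, q=1
i=1: a=4 ⇒ p=25, q=4
→ (25, 4).  Check: 25²=625, 39·4²=624, difference 1.

25 4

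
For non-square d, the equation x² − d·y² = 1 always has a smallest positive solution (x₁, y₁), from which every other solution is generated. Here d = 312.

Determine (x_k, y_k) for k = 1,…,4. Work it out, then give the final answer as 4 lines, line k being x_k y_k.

√312 → a₀=17, period (1,1,1,34); ℓ=4 even so k=3
i=0: a=17 ⇒ p=17, q=1
i=1: a=1 ⇒ p=18, q=1
i=2: a=1 ⇒ p=35, q=2
i=3: a=1 ⇒ p=53, q=3
fundamental: x₁=53, y₁=3  (since 2809 − 312·9 = 1)
n=2: (53,3)∘(53,3) = (53·53+312·3·3, 53·3+3·53) = (5617,318)
n=3: (5617,318)∘(53,3) = (53·5617+312·3·318, 53·318+3·5617) = (595349,33705)
n=4: (595349,33705)∘(53,3) = (53·595349+312·3·33705, 53·33705+3·595349) = (63101377,3572412)

53 3
5617 318
595349 33705
63101377 3572412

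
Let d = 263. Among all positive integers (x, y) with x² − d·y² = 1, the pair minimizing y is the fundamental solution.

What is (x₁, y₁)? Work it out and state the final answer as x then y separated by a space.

√263 → a₀=16, period (4,1,1,1,1,15,1,1,1,1,4,32); ℓ=12 even so k=11
k=0  a_k=16  p_k/q_k = 16/1
k=1  a_k=4  p_k/q_k = 65/4
k=2  a_k=1  p_k/q_k = 81/5
k=3  a_k=1  p_k/q_k = 146/9
…
k=8  a_k=1  p_k/q_k = 12017/741
k=9  a_k=1  p_k/q_k = 18212/1123
k=10  a_k=1  p_k/q_k = 30229/1864
k=11  a_k=4  p_k/q_k = 139128/8579
→ (139128, 8579).  Check: 139128²=19356600384, 263·8579²=19356600383, difference 1.

139128 8579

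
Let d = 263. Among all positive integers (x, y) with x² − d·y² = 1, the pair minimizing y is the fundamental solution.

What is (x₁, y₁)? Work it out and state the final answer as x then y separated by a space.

139128 8579

√263 → a₀=16, period (4,1,1,1,1,15,1,1,1,1,4,32); ℓ=12 even so k=11
step 0: (16, 1)  from 16·(1,0) + (0,1)
…
step 2: (81, 5)  from 1·(65,4) + (16,1)
step 3: (146, 9)  from 1·(81,5) + (65,4)
step 4: (227, 14)  from 1·(146,9) + (81,5)
…
step 10: (30229, 1864)  from 1·(18212,1123) + (12017,741)
step 11: (139128, 8579)  from 4·(30229,1864) + (18212,1123)
→ (139128, 8579).  Check: 139128²=19356600384, 263·8579²=19356600383, difference 1.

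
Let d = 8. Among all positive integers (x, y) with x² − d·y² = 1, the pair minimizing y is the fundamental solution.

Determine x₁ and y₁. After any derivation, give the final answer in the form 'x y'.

3 1

[2; 1,4] for √8; ℓ=2 ⇒ convergent index 1
a_0=2:  p_0=2·1+0=2,  q_0=2·0+1=1
a_1=1:  p_1=1·2+1=3,  q_1=1·1+0=1
→ (3, 1).  Check: 3²=9, 8·1²=8, difference 1.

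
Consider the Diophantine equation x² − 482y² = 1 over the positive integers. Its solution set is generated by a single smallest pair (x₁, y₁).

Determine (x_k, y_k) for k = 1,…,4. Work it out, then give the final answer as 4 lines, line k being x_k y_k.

483 22
466577 21252
450712899 20529410
435388193857 19831388808

√482 → a₀=21, period (1,20,1,42); ℓ=4 even so k=3
step 0: (21, 1)  from 21·(1,0) + (0,1)
…
step 2: (461, 21)  from 20·(22,1) + (21,1)
step 3: (483, 22)  from 1·(461,21) + (22,1)
(x₁, y₁) = (483, 22);  483² − 482·22² = 1 ✓
k=2:  x_2 = 483·483+482·22·22 = 466577,  y_2 = 483·22+22·483 = 21252
k=3:  x_3 = 483·466577+482·22·21252 = 450712899,  y_3 = 483·21252+22·466577 = 20529410
k=4:  x_4 = 483·450712899+482·22·20529410 = 435388193857,  y_4 = 483·20529410+22·450712899 = 19831388808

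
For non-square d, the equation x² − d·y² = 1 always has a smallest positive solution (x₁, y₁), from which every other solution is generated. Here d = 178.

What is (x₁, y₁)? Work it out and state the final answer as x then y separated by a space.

√178 = [13; 2,1,12,1,2,26, …], period ℓ=6 (even) → k=5
a_0=13:  p_0=13·1+0=13,  q_0=13·0+1=1
a_1=2:  p_1=2·13+1=27,  q_1=2·1+0=2
a_2=1:  p_2=1·27+13=40,  q_2=1·2+1=3
…
a_4=1:  p_4=1·507+40=547,  q_4=1·38+3=41
a_5=2:  p_5=2·547+507=1601,  q_5=2·41+38=120
fundamental: x₁=1601, y₁=120  (since 2563201 − 178·14400 = 1)

1601 120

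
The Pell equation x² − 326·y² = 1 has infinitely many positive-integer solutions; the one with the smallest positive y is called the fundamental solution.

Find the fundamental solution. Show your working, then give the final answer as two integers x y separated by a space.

325 18

[18; 18,36] for √326; ℓ=2 ⇒ convergent index 1
step 0: (18, 1)  from 18·(1,0) + (0,1)
step 1: (325, 18)  from 18·(18,1) + (1,0)
→ (325, 18).  Check: 325²=105625, 326·18²=105624, difference 1.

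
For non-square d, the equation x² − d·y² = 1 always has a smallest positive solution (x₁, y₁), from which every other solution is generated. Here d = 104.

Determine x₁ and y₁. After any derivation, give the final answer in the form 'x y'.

d=104: √d = [10; 5,20] (ℓ=2, even), read p_1/q_1
step 0: (10, 1)  from 10·(1,0) + (0,1)
step 1: (51, 5)  from 5·(10,1) + (1,0)
→ (51, 5).  Check: 51²=2601, 104·5²=2600, difference 1.

51 5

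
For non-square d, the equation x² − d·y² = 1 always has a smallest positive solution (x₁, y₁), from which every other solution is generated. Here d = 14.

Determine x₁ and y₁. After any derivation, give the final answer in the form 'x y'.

√14 = [3; 1,2,1,6, …], period ℓ=4 (even) → k=3
i=0: a=3 ⇒ p=3, q=1
i=1: a=1 ⇒ p=4, q=1
i=2: a=2 ⇒ p=11, q=3
i=3: a=1 ⇒ p=15, q=4
→ (15, 4).  Check: 15²=225, 14·4²=224, difference 1.

15 4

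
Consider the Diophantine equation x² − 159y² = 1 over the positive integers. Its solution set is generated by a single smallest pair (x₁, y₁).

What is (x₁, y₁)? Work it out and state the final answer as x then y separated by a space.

1324 105

d=159: √d = [12; 1,1,1,1,3,1,1,1,1,24] (ℓ=10, even), read p_9/q_9
i=0: a=12 ⇒ p=12, q=1
i=1: a=1 ⇒ p=13, q=1
i=2: a=1 ⇒ p=25, q=2
i=3: a=1 ⇒ p=38, q=3
…
i=6: a=1 ⇒ p=290, q=23
i=7: a=1 ⇒ p=517, q=41
i=8: a=1 ⇒ p=807, q=64
i=9: a=1 ⇒ p=1324, q=105
(x₁, y₁) = (1324, 105);  1324² − 159·105² = 1 ✓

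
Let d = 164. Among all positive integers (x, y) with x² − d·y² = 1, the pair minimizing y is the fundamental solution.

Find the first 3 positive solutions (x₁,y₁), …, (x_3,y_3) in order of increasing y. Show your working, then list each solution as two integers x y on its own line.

2049 160
8396801 655680
34410088449 2686976480

√164 = [12; 1,4,6,4,1,24, …], period ℓ=6 (even) → k=5
step 0: (12, 1)  from 12·(1,0) + (0,1)
…
step 4: (1652, 129)  from 4·(397,31) + (64,5)
step 5: (2049, 160)  from 1·(1652,129) + (397,31)
(x₁, y₁) = (2049, 160);  2049² − 164·160² = 1 ✓
(2049+160√164)^2 = 8396801 + 655680√164
(2049+160√164)^3 = 34410088449 + 2686976480√164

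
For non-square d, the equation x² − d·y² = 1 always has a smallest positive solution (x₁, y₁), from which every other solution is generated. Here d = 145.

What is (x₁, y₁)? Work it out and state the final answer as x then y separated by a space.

d=145: √d = [12; 24] (ℓ=1, odd), read p_1/q_1
a_0=12:  p_0=12·1+0=12,  q_0=12·0+1=1
a_1=24:  p_1=24·12+1=289,  q_1=24·1+0=24
fundamental: x₁=289, y₁=24  (since 83521 − 145·576 = 1)

289 24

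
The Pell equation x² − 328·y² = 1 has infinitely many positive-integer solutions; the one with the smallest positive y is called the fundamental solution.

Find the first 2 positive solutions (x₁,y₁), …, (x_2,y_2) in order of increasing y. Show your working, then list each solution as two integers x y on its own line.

[18; 9,36] for √328; ℓ=2 ⇒ convergent index 1
step 0: (18, 1)  from 18·(1,0) + (0,1)
step 1: (163, 9)  from 9·(18,1) + (1,0)
fundamental: x₁=163, y₁=9  (since 26569 − 328·81 = 1)
(163+9√328)^2 = 53137 + 2934√328

163 9
53137 2934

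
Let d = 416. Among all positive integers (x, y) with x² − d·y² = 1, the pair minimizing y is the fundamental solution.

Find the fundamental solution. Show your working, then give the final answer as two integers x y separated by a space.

√416 = [20; 2,1,1,9,1,1,2,40, …], period ℓ=8 (even) → k=7
i=0: a=20 ⇒ p=20, q=1
i=1: a=2 ⇒ p=41, q=2
i=2: a=1 ⇒ p=61, q=3
i=3: a=1 ⇒ p=102, q=5
i=4: a=9 ⇒ p=979, q=48
i=5: a=1 ⇒ p=1081, q=53
i=6: a=1 ⇒ p=2060, q=101
i=7: a=2 ⇒ p=5201, q=255
→ (5201, 255).  Check: 5201²=27050401, 416·255²=27050400, difference 1.

5201 255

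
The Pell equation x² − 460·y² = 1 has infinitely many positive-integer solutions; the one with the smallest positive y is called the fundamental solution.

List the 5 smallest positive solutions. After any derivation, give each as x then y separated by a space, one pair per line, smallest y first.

[21; 2,4,3,1,2,10,2,1,3,4,2,42] for √460; ℓ=12 ⇒ convergent index 11
k=0  a_k=21  p_k/q_k = 21/1
k=1  a_k=2  p_k/q_k = 43/2
k=2  a_k=4  p_k/q_k = 193/9
…
k=4  a_k=1  p_k/q_k = 815/38
k=5  a_k=2  p_k/q_k = 2252/105
k=6  a_k=10  p_k/q_k = 23335/1088
k=7  a_k=2  p_k/q_k = 48922/2281
k=8  a_k=1  p_k/q_k = 72257/3369
k=9  a_k=3  p_k/q_k = 265693/12388
k=10  a_k=4  p_k/q_k = 1135029/52921
k=11  a_k=2  p_k/q_k = 2535751/118230
fundamental: x₁=2535751, y₁=118230  (since 6430033134001 − 460·13978332900 = 1)
(x_2, y_2) = (2535751·2535751 + 460·118230·118230, 2535751·118230 + 118230·2535751) = (12860066268001, 599603681460)
(x_3, y_3) = (2535751·12860066268001 + 460·118230·599603681460, 2535751·599603681460 + 118230·12860066268001) = (65219851798297071751, 3040891269731634690)
(x_4, y_4) = (2535751·65219851798297071751 + 460·118230·3040891269731634690, 2535751·3040891269731634690 + 118230·65219851798297071751) = (330762608834754335913072001, 15421886156225925189922920)
(x_5, y_5) = (2535751·330762608834754335913072001 + 460·118230·15421886156225925189922920, 2535751·15421886156225925189922920 + 118230·330762608834754335913072001) = (1677463232230609064240018182143751, 78212126485069051161274736991150)

2535751 118230
12860066268001 599603681460
65219851798297071751 3040891269731634690
330762608834754335913072001 15421886156225925189922920
1677463232230609064240018182143751 78212126485069051161274736991150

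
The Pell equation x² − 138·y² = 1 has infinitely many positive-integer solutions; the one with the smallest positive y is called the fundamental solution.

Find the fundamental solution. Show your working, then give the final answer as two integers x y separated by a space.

47 4

[11; 1,2,1,22] for √138; ℓ=4 ⇒ convergent index 3
a_0=11:  p_0=11·1+0=11,  q_0=11·0+1=1
…
a_2=2:  p_2=2·12+11=35,  q_2=2·1+1=3
a_3=1:  p_3=1·35+12=47,  q_3=1·3+1=4
→ (47, 4).  Check: 47²=2209, 138·4²=2208, difference 1.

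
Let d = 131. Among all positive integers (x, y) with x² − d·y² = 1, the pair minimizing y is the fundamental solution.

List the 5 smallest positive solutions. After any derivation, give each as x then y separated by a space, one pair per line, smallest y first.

d=131: √d = [11; 2,4,11,4,2,22] (ℓ=6, even), read p_5/q_5
i=0: a=11 ⇒ p=11, q=1
i=1: a=2 ⇒ p=23, q=2
i=2: a=4 ⇒ p=103, q=9
i=3: a=11 ⇒ p=1156, q=101
i=4: a=4 ⇒ p=4727, q=413
i=5: a=2 ⇒ p=10610, q=927
fundamental: x₁=10610, y₁=927  (since 112572100 − 131·859329 = 1)
(10610+927√131)^2 = 225144199 + 19670940√131
(10610+927√131)^3 = 4777559892170 + 417417345873√131
(10610+927√131)^4 = 101379820686703201 + 8857596059754120√131
(10610+927√131)^5 = 2151279790194282033050 + 187958187970565080527√131

10610 927
225144199 19670940
4777559892170 417417345873
101379820686703201 8857596059754120
2151279790194282033050 187958187970565080527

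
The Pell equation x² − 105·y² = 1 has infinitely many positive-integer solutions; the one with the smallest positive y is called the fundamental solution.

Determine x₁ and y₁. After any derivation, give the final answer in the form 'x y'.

41 4

[10; 4,20] for √105; ℓ=2 ⇒ convergent index 1
i=0: a=10 ⇒ p=10, q=1
i=1: a=4 ⇒ p=41, q=4
fundamental: x₁=41, y₁=4  (since 1681 − 105·16 = 1)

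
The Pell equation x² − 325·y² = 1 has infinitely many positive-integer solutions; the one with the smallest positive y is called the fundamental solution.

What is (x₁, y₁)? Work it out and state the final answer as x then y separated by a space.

649 36

√325 = [18; 36, …], period ℓ=1 (odd) → k=1
a_0=18:  p_0=18·1+0=18,  q_0=18·0+1=1
a_1=36:  p_1=36·18+1=649,  q_1=36·1+0=36
(x₁, y₁) = (649, 36);  649² − 325·36² = 1 ✓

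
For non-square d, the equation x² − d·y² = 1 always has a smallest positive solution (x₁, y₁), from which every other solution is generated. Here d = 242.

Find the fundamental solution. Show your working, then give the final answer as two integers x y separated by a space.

19601 1260

d=242: √d = [15; 1,1,3,1,14,1,3,1,1,30] (ℓ=10, even), read p_9/q_9
step 0: (15, 1)  from 15·(1,0) + (0,1)
step 1: (16, 1)  from 1·(15,1) + (1,0)
step 2: (31, 2)  from 1·(16,1) + (15,1)
step 3: (109, 7)  from 3·(31,2) + (16,1)
…
step 6: (2209, 142)  from 1·(2069,133) + (140,9)
…
step 8: (10905, 701)  from 1·(8696,559) + (2209,142)
step 9: (19601, 1260)  from 1·(10905,701) + (8696,559)
fundamental: x₁=19601, y₁=1260  (since 384199201 − 242·1587600 = 1)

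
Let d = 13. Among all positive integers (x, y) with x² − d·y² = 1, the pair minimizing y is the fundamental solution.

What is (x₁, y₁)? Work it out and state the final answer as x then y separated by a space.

649 180

√13 → a₀=3, period (1,1,1,1,6); ℓ=5 odd so k=9
k=0  a_k=3  p_k/q_k = 3/1
…
k=2  a_k=1  p_k/q_k = 7/2
…
k=5  a_k=6  p_k/q_k = 119/33
…
k=7  a_k=1  p_k/q_k = 256/71
k=8  a_k=1  p_k/q_k = 393/109
k=9  a_k=1  p_k/q_k = 649/180
fundamental: x₁=649, y₁=180  (since 421201 − 13·32400 = 1)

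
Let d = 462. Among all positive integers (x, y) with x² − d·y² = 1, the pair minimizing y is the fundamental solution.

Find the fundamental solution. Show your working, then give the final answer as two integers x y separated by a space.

43 2

√462 = [21; 2,42, …], period ℓ=2 (even) → k=1
i=0: a=21 ⇒ p=21, q=1
i=1: a=2 ⇒ p=43, q=2
fundamental: x₁=43, y₁=2  (since 1849 − 462·4 = 1)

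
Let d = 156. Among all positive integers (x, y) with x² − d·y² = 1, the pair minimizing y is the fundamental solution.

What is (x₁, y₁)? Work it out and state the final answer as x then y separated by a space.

√156 = [12; 2,24, …], period ℓ=2 (even) → k=1
i=0: a=12 ⇒ p=12, q=1
i=1: a=2 ⇒ p=25, q=2
fundamental: x₁=25, y₁=2  (since 625 − 156·4 = 1)

25 2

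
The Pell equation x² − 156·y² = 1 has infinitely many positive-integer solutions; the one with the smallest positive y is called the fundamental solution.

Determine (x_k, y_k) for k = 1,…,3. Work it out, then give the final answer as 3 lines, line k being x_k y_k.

√156 → a₀=12, period (2,24); ℓ=2 even so k=1
step 0: (12, 1)  from 12·(1,0) + (0,1)
step 1: (25, 2)  from 2·(12,1) + (1,0)
(x₁, y₁) = (25, 2);  25² − 156·2² = 1 ✓
n=2: (25,2)∘(25,2) = (25·25+156·2·2, 25·2+2·25) = (1249,100)
n=3: (1249,100)∘(25,2) = (25·1249+156·2·100, 25·100+2·1249) = (62425,4998)

25 2
1249 100
62425 4998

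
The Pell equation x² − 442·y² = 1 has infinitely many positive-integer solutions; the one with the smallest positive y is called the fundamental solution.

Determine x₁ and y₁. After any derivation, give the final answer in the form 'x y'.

√442 → a₀=21, period (42); ℓ=1 odd so k=1
step 0: (21, 1)  from 21·(1,0) + (0,1)
step 1: (883, 42)  from 42·(21,1) + (1,0)
→ (883, 42).  Check: 883²=779689, 442·42²=779688, difference 1.

883 42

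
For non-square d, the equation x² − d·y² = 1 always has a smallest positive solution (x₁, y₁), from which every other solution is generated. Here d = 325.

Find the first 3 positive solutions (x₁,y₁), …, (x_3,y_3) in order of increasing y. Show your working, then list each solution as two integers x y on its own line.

649 36
842401 46728
1093435849 60652908

√325 = [18; 36, …], period ℓ=1 (odd) → k=1
step 0: (18, 1)  from 18·(1,0) + (0,1)
step 1: (649, 36)  from 36·(18,1) + (1,0)
fundamental: x₁=649, y₁=36  (since 421201 − 325·1296 = 1)
k=2:  x_2 = 649·649+325·36·36 = 842401,  y_2 = 649·36+36·649 = 46728
k=3:  x_3 = 649·842401+325·36·46728 = 1093435849,  y_3 = 649·46728+36·842401 = 60652908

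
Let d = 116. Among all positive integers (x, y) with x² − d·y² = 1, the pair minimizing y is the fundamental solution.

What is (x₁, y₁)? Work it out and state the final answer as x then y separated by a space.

d=116: √d = [10; 1,3,2,1,4,1,2,3,1,20] (ℓ=10, even), read p_9/q_9
k=0  a_k=10  p_k/q_k = 10/1
k=1  a_k=1  p_k/q_k = 11/1
k=2  a_k=3  p_k/q_k = 43/4
k=3  a_k=2  p_k/q_k = 97/9
k=4  a_k=1  p_k/q_k = 140/13
…
k=6  a_k=1  p_k/q_k = 797/74
…
k=8  a_k=3  p_k/q_k = 7550/701
k=9  a_k=1  p_k/q_k = 9801/910
(x₁, y₁) = (9801, 910);  9801² − 116·910² = 1 ✓

9801 910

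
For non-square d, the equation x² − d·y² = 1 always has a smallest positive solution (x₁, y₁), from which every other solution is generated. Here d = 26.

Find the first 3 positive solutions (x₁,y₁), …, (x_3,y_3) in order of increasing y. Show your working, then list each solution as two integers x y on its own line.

√26 = [5; 10, …], period ℓ=1 (odd) → k=1
step 0: (5, 1)  from 5·(1,0) + (0,1)
step 1: (51, 10)  from 10·(5,1) + (1,0)
(x₁, y₁) = (51, 10);  51² − 26·10² = 1 ✓
(51+10√26)^2 = 5201 + 1020√26
(51+10√26)^3 = 530451 + 104030√26

51 10
5201 1020
530451 104030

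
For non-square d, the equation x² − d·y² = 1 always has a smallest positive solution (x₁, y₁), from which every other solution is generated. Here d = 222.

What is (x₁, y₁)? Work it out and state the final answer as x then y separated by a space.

149 10

d=222: √d = [14; 1,8,1,28] (ℓ=4, even), read p_3/q_3
k=0  a_k=14  p_k/q_k = 14/1
…
k=2  a_k=8  p_k/q_k = 134/9
k=3  a_k=1  p_k/q_k = 149/10
→ (149, 10).  Check: 149²=22201, 222·10²=22200, difference 1.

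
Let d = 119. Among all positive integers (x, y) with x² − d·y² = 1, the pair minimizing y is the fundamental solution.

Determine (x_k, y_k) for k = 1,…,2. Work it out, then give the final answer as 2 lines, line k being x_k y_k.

120 11
28799 2640

√119 = [10; 1,9,1,20, …], period ℓ=4 (even) → k=3
step 0: (10, 1)  from 10·(1,0) + (0,1)
step 1: (11, 1)  from 1·(10,1) + (1,0)
step 2: (109, 10)  from 9·(11,1) + (10,1)
step 3: (120, 11)  from 1·(109,10) + (11,1)
(x₁, y₁) = (120, 11);  120² − 119·11² = 1 ✓
n=2: (120,11)∘(120,11) = (120·120+119·11·11, 120·11+11·120) = (28799,2640)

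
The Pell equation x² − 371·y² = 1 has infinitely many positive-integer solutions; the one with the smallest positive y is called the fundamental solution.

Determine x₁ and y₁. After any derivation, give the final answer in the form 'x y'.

1695 88

√371 = [19; 3,1,4,1,3,38, …], period ℓ=6 (even) → k=5
k=0  a_k=19  p_k/q_k = 19/1
…
k=3  a_k=4  p_k/q_k = 366/19
k=4  a_k=1  p_k/q_k = 443/23
k=5  a_k=3  p_k/q_k = 1695/88
→ (1695, 88).  Check: 1695²=2873025, 371·88²=2873024, difference 1.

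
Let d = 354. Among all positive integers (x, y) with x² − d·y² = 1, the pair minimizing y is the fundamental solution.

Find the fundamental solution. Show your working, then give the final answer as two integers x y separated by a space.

√354 = [18; 1,4,2,2,18,2,2,4,1,36, …], period ℓ=10 (even) → k=9
k=0  a_k=18  p_k/q_k = 18/1
k=1  a_k=1  p_k/q_k = 19/1
…
k=6  a_k=2  p_k/q_k = 19210/1021
…
k=8  a_k=4  p_k/q_k = 210294/11177
k=9  a_k=1  p_k/q_k = 258065/13716
(x₁, y₁) = (258065, 13716);  258065² − 354·13716² = 1 ✓

258065 13716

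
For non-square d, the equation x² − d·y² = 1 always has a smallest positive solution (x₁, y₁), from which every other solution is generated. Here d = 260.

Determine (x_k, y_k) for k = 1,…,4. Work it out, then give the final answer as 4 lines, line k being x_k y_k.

√260 → a₀=16, period (8,32); ℓ=2 even so k=1
i=0: a=16 ⇒ p=16, q=1
i=1: a=8 ⇒ p=129, q=8
→ (129, 8).  Check: 129²=16641, 260·8²=16640, difference 1.
k=2:  x_2 = 129·129+260·8·8 = 33281,  y_2 = 129·8+8·129 = 2064
k=3:  x_3 = 129·33281+260·8·2064 = 8586369,  y_3 = 129·2064+8·33281 = 532504
k=4:  x_4 = 129·8586369+260·8·532504 = 2215249921,  y_4 = 129·532504+8·8586369 = 137383968

129 8
33281 2064
8586369 532504
2215249921 137383968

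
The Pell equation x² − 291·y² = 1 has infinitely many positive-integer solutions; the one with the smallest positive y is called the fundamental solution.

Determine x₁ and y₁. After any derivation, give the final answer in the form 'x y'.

√291 = [17; 17,34, …], period ℓ=2 (even) → k=1
i=0: a=17 ⇒ p=17, q=1
i=1: a=17 ⇒ p=290, q=17
(x₁, y₁) = (290, 17);  290² − 291·17² = 1 ✓

290 17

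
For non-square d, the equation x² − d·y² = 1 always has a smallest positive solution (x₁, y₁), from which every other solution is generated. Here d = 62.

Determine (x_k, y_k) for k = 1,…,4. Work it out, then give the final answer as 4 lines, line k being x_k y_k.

63 8
7937 1008
999999 127000
125991937 16000992

d=62: √d = [7; 1,6,1,14] (ℓ=4, even), read p_3/q_3
a_0=7:  p_0=7·1+0=7,  q_0=7·0+1=1
…
a_2=6:  p_2=6·8+7=55,  q_2=6·1+1=7
a_3=1:  p_3=1·55+8=63,  q_3=1·7+1=8
fundamental: x₁=63, y₁=8  (since 3969 − 62·64 = 1)
k=2:  x_2 = 63·63+62·8·8 = 7937,  y_2 = 63·8+8·63 = 1008
k=3:  x_3 = 63·7937+62·8·1008 = 999999,  y_3 = 63·1008+8·7937 = 127000
k=4:  x_4 = 63·999999+62·8·127000 = 125991937,  y_4 = 63·127000+8·999999 = 16000992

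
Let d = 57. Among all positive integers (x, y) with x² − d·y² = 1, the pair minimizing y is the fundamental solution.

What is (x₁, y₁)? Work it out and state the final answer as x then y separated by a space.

√57 = [7; 1,1,4,1,1,14, …], period ℓ=6 (even) → k=5
k=0  a_k=7  p_k/q_k = 7/1
k=1  a_k=1  p_k/q_k = 8/1
k=2  a_k=1  p_k/q_k = 15/2
…
k=4  a_k=1  p_k/q_k = 83/11
k=5  a_k=1  p_k/q_k = 151/20
→ (151, 20).  Check: 151²=22801, 57·20²=22800, difference 1.

151 20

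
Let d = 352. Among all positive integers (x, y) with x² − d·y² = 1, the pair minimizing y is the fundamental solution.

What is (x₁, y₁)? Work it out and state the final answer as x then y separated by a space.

d=352: √d = [18; 1,3,5,9,5,3,1,36] (ℓ=8, even), read p_7/q_7
step 0: (18, 1)  from 18·(1,0) + (0,1)
step 1: (19, 1)  from 1·(18,1) + (1,0)
step 2: (75, 4)  from 3·(19,1) + (18,1)
step 3: (394, 21)  from 5·(75,4) + (19,1)
step 4: (3621, 193)  from 9·(394,21) + (75,4)
step 5: (18499, 986)  from 5·(3621,193) + (394,21)
step 6: (59118, 3151)  from 3·(18499,986) + (3621,193)
step 7: (77617, 4137)  from 1·(59118,3151) + (18499,986)
→ (77617, 4137).  Check: 77617²=6024398689, 352·4137²=6024398688, difference 1.

77617 4137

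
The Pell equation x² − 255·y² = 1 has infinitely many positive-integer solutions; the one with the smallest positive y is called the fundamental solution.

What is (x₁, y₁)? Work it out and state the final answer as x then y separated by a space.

16 1

[15; 1,30] for √255; ℓ=2 ⇒ convergent index 1
step 0: (15, 1)  from 15·(1,0) + (0,1)
step 1: (16, 1)  from 1·(15,1) + (1,0)
→ (16, 1).  Check: 16²=256, 255·1²=255, difference 1.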